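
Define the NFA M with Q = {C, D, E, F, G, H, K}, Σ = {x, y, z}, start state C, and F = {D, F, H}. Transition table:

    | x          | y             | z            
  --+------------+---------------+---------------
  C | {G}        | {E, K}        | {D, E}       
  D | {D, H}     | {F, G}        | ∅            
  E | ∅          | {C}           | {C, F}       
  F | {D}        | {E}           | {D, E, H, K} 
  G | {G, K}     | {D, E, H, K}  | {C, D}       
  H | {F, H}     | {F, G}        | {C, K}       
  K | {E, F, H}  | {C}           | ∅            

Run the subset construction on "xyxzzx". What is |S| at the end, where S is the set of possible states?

Start in {C}.
Read 'x': C→{G}; now {G}.
Read 'y': G→{D, E, H, K}; now {D, E, H, K}.
Read 'x': D→{D, H}, E→∅, H→{F, H}, K→{E, F, H}; now {D, E, F, H}.
Read 'z': D→∅, E→{C, F}, F→{D, E, H, K}, H→{C, K}; now {C, D, E, F, H, K}.
Read 'z': C→{D, E}, D→∅, E→{C, F}, F→{D, E, H, K}, H→{C, K}, K→∅; now {C, D, E, F, H, K}.
Read 'x': C→{G}, D→{D, H}, E→∅, F→{D}, H→{F, H}, K→{E, F, H}; now {D, E, F, G, H}.
That set has 5 states.

5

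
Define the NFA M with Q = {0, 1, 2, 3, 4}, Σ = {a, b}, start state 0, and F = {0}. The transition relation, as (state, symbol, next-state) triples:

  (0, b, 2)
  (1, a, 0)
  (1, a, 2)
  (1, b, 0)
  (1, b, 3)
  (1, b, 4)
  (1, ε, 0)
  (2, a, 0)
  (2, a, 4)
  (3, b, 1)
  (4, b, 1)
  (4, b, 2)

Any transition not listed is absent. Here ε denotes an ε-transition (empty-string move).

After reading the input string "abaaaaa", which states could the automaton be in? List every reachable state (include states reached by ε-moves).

∅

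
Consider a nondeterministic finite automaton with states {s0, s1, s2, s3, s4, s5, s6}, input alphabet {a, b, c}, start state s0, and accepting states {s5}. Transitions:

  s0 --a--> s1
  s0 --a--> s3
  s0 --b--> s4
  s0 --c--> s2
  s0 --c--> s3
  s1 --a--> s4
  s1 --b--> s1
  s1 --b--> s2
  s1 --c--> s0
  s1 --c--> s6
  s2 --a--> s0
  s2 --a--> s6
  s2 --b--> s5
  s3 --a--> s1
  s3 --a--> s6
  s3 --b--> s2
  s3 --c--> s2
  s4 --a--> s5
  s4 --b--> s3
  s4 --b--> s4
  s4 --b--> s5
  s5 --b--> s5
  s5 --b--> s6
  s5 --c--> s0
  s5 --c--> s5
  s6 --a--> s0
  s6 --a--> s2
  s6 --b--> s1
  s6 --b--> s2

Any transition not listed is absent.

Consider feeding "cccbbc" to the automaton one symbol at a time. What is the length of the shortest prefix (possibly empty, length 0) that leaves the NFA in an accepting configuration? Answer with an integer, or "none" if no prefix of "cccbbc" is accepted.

none

Start in {s0}.
Read 'c': {s0} → {s2, s3}.
Read 'c': {s2, s3} → {s2}.
Read 'c': {s2} → ∅.
The set is empty and remains empty for the remaining 3 symbols.
No reachable set along the way intersects F.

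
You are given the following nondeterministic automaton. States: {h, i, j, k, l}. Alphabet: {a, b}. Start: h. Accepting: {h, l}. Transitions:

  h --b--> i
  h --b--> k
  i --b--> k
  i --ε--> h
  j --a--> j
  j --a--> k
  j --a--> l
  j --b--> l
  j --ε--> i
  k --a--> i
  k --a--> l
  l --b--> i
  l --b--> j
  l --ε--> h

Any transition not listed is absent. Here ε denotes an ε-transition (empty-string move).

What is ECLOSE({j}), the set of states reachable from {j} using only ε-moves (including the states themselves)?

{h, i, j}

Begin with {j}.
ε-move j → i; add i.
ε-move i → h; add h.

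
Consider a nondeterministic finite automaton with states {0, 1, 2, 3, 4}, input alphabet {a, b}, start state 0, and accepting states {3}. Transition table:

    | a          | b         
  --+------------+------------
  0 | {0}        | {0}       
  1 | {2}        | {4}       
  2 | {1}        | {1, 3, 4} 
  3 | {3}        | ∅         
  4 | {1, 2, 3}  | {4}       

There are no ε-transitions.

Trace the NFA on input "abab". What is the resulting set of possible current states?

Start in {0}.
Read 'a': 0→{0}; now {0}.
Read 'b': 0→{0}; now {0}.
Read 'a': 0→{0}; now {0}.
Read 'b': 0→{0}; now {0}.

{0}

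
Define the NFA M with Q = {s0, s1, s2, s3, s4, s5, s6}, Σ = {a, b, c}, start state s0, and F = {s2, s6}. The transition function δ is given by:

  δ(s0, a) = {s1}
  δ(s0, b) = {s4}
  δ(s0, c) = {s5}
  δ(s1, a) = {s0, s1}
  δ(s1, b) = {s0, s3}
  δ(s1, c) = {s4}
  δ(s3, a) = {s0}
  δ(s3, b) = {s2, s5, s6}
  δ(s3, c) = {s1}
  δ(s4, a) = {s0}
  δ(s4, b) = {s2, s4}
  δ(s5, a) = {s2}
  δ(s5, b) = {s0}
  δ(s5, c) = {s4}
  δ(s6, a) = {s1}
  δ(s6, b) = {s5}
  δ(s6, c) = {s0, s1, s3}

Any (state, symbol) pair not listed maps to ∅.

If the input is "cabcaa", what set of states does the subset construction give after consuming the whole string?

Start in {s0}.
Read 'c': s0→{s5}; now {s5}.
Read 'a': s5→{s2}; now {s2}.
Read 'b': s2→∅; now ∅.
The set is empty and remains empty for the remaining 3 symbols.

∅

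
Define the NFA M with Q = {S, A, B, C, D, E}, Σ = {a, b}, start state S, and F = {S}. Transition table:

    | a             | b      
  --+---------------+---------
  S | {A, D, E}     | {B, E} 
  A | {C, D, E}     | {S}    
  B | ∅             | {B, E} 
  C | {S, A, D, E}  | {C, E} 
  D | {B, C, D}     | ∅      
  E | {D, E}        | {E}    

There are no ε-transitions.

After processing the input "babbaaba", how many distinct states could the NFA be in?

4

Start in {S}.
Read 'b': S→{B, E}; now {B, E}.
Read 'a': B→∅, E→{D, E}; now {D, E}.
Read 'b': D→∅, E→{E}; now {E}.
Read 'b': E→{E}; now {E}.
Read 'a': E→{D, E}; now {D, E}.
Read 'a': D→{B, C, D}, E→{D, E}; now {B, C, D, E}.
Read 'b': B→{B, E}, C→{C, E}, D→∅, E→{E}; now {B, C, E}.
Read 'a': B→∅, C→{S, A, D, E}, E→{D, E}; now {S, A, D, E}.
That set has 4 states.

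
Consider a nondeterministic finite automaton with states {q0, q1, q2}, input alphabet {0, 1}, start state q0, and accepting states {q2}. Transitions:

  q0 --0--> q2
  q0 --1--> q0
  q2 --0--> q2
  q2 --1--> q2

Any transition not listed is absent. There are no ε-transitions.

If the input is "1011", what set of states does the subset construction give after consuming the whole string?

Start in {q0}.
Read '1': q0→{q0}; now {q0}.
Read '0': q0→{q2}; now {q2}.
Read '1': q2→{q2}; now {q2}.
Read '1': q2→{q2}; now {q2}.

{q2}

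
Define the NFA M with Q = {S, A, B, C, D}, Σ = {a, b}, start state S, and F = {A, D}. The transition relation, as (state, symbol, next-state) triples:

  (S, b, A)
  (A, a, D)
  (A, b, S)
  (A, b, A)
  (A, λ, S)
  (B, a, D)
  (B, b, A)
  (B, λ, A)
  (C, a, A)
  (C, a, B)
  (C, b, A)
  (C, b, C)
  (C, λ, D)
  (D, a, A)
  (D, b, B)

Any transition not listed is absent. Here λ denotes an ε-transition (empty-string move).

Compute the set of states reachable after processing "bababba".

{D}

Start in {S}.
Read 'b': {S} → {S, A}.
Read 'a': {S, A} → {D}.
Read 'b': {D} → {S, A, B}.
Read 'a': {S, A, B} → {D}.
Read 'b': {D} → {S, A, B}.
Read 'b': {S, A, B} → {S, A}.
Read 'a': {S, A} → {D}.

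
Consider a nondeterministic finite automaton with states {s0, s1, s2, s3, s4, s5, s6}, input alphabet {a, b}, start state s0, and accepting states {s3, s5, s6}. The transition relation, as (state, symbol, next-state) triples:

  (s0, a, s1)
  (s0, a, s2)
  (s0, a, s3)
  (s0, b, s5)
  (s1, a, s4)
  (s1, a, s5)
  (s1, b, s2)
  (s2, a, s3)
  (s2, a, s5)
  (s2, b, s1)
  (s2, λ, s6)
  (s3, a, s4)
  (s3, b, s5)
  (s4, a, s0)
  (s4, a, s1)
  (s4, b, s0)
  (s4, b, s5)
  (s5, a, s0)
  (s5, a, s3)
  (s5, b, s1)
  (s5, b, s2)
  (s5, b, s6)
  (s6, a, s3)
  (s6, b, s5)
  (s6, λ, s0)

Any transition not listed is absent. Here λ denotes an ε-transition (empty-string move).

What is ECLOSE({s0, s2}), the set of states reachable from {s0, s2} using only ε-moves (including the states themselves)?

Begin with {s0, s2}.
ε-move s2 → s6; add s6.

{s0, s2, s6}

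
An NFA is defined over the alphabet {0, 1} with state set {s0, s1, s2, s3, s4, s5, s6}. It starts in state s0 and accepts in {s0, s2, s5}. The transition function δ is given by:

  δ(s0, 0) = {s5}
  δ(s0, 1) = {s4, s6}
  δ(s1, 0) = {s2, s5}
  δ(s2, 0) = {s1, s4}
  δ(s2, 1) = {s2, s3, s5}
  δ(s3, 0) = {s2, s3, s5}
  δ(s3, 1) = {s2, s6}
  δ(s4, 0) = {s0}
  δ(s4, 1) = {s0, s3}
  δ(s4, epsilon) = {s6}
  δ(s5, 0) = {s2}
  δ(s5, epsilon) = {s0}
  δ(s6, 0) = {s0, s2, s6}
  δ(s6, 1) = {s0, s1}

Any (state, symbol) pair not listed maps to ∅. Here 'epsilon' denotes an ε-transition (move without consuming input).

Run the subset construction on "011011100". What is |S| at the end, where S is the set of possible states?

Start in {s0}.
Read '0': {s0} → {s0, s5}.
Read '1': {s0, s5} → {s4, s6}.
Read '1': {s4, s6} → {s0, s1, s3}.
Read '0': {s0, s1, s3} → {s0, s2, s3, s5}.
Read '1': {s0, s2, s3, s5} → {s0, s2, s3, s4, s5, s6}.
Read '1': {s0, s2, s3, s4, s5, s6} → {s0, s1, s2, s3, s4, s5, s6}.
Read '1': {s0, s1, s2, s3, s4, s5, s6} → {s0, s1, s2, s3, s4, s5, s6}.
Read '0': {s0, s1, s2, s3, s4, s5, s6} → {s0, s1, s2, s3, s4, s5, s6}.
Read '0': {s0, s1, s2, s3, s4, s5, s6} → {s0, s1, s2, s3, s4, s5, s6}.
That set has 7 states.

7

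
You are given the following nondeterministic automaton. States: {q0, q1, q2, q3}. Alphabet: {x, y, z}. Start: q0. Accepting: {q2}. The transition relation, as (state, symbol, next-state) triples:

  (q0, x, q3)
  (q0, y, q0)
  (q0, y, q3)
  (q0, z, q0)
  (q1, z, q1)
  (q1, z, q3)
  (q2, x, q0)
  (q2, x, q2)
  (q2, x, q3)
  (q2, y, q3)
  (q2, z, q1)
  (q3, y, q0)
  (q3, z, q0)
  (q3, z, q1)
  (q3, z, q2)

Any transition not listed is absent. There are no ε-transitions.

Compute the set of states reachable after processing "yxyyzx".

{q0, q2, q3}

Start in {q0}.
Read 'y': q0→{q0, q3}; now {q0, q3}.
Read 'x': q0→{q3}, q3→∅; now {q3}.
Read 'y': q3→{q0}; now {q0}.
Read 'y': q0→{q0, q3}; now {q0, q3}.
Read 'z': q0→{q0}, q3→{q0, q1, q2}; now {q0, q1, q2}.
Read 'x': q0→{q3}, q1→∅, q2→{q0, q2, q3}; now {q0, q2, q3}.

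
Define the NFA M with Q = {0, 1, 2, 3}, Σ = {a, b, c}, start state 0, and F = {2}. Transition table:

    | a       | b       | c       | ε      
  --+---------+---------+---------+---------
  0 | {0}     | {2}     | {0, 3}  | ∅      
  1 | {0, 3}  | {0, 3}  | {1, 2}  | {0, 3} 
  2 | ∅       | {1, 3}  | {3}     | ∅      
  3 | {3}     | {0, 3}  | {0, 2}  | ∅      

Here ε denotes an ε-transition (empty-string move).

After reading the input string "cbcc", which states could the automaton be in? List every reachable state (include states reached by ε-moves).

Start in {0}.
Read 'c': 0→{0, 3}; now {0, 3}.
Read 'b': 0→{2}, 3→{0, 3}; now {0, 2, 3}.
Read 'c': 0→{0, 3}, 2→{3}, 3→{0, 2}; now {0, 2, 3}.
Read 'c': 0→{0, 3}, 2→{3}, 3→{0, 2}; now {0, 2, 3}.

{0, 2, 3}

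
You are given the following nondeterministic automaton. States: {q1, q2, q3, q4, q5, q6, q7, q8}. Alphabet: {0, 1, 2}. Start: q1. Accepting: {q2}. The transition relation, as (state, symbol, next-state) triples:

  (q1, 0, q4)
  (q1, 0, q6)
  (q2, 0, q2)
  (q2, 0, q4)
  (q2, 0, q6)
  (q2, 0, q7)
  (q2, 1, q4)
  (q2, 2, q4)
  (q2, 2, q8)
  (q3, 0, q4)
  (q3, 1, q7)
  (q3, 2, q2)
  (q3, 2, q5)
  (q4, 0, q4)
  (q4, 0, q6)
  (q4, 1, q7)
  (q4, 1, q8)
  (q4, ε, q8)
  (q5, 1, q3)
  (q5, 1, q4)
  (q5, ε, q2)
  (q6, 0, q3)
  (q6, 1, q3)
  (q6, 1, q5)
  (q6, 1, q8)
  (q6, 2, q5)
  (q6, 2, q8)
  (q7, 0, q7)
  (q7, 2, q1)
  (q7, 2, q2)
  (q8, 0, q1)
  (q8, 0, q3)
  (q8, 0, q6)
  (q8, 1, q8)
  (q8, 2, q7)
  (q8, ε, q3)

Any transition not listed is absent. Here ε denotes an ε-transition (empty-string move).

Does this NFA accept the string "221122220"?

No

Start in {q1}.
Read '2': {q1} → ∅.
The set is empty and remains empty for the remaining 8 symbols.
The final set ∅ contains no accepting state.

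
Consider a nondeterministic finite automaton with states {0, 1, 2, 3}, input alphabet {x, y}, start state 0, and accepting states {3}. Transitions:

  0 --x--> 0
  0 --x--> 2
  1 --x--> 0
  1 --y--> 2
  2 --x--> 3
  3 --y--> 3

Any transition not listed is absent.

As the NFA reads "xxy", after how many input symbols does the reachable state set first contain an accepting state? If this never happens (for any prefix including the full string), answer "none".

Start in {0}.
Read 'x': {0} → {0, 2}.
Read 'x': {0, 2} → {0, 2, 3}.
None of the earlier sets intersect F, but {0, 2, 3} does.

2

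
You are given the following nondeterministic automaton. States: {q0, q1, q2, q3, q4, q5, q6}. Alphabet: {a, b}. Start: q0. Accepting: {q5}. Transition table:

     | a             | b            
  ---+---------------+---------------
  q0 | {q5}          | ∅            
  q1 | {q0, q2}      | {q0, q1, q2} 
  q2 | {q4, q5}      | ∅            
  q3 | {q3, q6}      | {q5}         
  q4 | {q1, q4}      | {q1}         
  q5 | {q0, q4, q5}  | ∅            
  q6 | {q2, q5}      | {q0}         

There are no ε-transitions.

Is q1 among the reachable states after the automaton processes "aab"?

Start in {q0}.
Read 'a': q0→{q5}; now {q5}.
Read 'a': q5→{q0, q4, q5}; now {q0, q4, q5}.
Read 'b': q0→∅, q4→{q1}, q5→∅; now {q1}.
State q1 is in {q1}.

Yes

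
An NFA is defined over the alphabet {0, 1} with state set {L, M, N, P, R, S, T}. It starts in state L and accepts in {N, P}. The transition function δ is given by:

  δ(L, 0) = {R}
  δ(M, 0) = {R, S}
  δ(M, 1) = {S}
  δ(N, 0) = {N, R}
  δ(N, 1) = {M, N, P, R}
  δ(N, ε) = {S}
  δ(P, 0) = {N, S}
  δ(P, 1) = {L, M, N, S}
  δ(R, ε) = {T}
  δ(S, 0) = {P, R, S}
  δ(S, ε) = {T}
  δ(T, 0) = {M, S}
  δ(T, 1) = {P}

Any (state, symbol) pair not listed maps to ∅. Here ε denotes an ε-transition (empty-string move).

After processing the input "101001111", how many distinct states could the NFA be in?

Start in {L}.
Read '1': L→∅; now ∅.
The set is empty and remains empty for the remaining 8 symbols.
That set has 0 states.

0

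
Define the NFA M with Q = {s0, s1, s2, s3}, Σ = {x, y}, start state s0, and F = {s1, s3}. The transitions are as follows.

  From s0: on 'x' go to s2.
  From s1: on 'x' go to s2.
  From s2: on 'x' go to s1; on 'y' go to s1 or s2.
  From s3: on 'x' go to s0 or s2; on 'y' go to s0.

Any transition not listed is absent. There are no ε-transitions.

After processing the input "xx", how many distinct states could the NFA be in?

Start in {s0}.
Read 'x': s0→{s2}; now {s2}.
Read 'x': s2→{s1}; now {s1}.
That set has 1 state.

1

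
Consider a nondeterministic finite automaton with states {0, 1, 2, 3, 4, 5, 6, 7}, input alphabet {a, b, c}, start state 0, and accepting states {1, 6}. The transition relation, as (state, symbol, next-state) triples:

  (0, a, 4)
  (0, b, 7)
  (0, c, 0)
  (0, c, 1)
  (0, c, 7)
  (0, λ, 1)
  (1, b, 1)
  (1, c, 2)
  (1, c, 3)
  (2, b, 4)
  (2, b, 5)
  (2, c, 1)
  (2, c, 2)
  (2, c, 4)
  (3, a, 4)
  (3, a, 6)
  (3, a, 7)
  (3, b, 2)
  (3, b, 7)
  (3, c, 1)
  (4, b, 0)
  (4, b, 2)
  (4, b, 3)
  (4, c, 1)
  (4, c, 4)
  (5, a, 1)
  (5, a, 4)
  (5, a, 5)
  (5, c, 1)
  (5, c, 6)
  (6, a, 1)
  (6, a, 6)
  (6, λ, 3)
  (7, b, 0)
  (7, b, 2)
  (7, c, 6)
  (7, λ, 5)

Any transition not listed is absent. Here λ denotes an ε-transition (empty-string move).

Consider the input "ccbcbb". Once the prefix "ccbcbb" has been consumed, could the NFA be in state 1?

Yes

Start: ε-closure({0}) = {0, 1}.
Read 'c': {0, 1} → {0, 1, 2, 3, 5, 7}.
Read 'c': {0, 1, 2, 3, 5, 7} → {0, 1, 2, 3, 4, 5, 6, 7}.
Read 'b': {0, 1, 2, 3, 4, 5, 6, 7} → {0, 1, 2, 3, 4, 5, 7}.
Read 'c': {0, 1, 2, 3, 4, 5, 7} → {0, 1, 2, 3, 4, 5, 6, 7}.
Read 'b': {0, 1, 2, 3, 4, 5, 6, 7} → {0, 1, 2, 3, 4, 5, 7}.
Read 'b': {0, 1, 2, 3, 4, 5, 7} → {0, 1, 2, 3, 4, 5, 7}.
State 1 is in {0, 1, 2, 3, 4, 5, 7}.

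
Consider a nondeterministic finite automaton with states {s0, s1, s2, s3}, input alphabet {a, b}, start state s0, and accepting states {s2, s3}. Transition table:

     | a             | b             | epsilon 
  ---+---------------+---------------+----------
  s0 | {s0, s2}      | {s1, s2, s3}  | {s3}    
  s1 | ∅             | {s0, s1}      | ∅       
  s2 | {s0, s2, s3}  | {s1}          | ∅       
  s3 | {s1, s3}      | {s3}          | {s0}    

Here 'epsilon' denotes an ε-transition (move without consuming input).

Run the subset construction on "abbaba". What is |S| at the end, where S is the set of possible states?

4

Start: ε-closure({s0}) = {s0, s3}.
Read 'a': {s0, s3} → {s0, s1, s2, s3}.
Read 'b': {s0, s1, s2, s3} → {s0, s1, s2, s3}.
Read 'b': {s0, s1, s2, s3} → {s0, s1, s2, s3}.
Read 'a': {s0, s1, s2, s3} → {s0, s1, s2, s3}.
Read 'b': {s0, s1, s2, s3} → {s0, s1, s2, s3}.
Read 'a': {s0, s1, s2, s3} → {s0, s1, s2, s3}.
That set has 4 states.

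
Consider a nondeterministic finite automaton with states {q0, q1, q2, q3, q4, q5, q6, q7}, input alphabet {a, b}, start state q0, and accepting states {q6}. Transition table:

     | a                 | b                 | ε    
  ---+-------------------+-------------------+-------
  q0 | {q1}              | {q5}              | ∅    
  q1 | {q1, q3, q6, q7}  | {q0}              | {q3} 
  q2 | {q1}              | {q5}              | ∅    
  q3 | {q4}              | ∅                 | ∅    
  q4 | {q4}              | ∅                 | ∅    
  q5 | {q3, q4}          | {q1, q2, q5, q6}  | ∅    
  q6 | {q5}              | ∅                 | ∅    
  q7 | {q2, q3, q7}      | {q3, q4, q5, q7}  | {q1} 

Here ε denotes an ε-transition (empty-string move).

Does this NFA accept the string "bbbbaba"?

Yes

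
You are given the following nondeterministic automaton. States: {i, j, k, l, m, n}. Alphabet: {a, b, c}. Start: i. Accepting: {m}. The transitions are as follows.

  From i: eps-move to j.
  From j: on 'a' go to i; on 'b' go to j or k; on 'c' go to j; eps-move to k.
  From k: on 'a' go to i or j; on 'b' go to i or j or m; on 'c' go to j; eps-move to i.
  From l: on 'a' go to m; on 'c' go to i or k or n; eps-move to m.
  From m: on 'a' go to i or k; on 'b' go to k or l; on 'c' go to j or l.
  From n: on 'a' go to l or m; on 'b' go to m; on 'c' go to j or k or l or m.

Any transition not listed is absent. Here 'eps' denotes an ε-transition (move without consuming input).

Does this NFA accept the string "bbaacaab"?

Start: ε-closure({i}) = {i, j, k}.
Read 'b': {i, j, k} → {i, j, k, m}.
Read 'b': {i, j, k, m} → {i, j, k, l, m}.
Read 'a': {i, j, k, l, m} → {i, j, k, m}.
Read 'a': {i, j, k, m} → {i, j, k}.
Read 'c': {i, j, k} → {i, j, k}.
Read 'a': {i, j, k} → {i, j, k}.
Read 'a': {i, j, k} → {i, j, k}.
Read 'b': {i, j, k} → {i, j, k, m}.
The final set {i, j, k, m} contains the accepting state m.

Yes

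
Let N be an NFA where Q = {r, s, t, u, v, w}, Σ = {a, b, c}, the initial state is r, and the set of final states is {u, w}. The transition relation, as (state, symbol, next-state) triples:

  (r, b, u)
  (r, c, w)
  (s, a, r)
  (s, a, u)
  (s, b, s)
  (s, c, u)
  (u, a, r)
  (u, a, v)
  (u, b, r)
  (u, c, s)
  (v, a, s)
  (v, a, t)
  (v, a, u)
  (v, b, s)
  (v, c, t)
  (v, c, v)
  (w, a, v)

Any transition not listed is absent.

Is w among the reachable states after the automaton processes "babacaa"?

No

Start in {r}.
Read 'b': r→{u}; now {u}.
Read 'a': u→{r, v}; now {r, v}.
Read 'b': r→{u}, v→{s}; now {s, u}.
Read 'a': s→{r, u}, u→{r, v}; now {r, u, v}.
Read 'c': r→{w}, u→{s}, v→{t, v}; now {s, t, v, w}.
Read 'a': s→{r, u}, t→∅, v→{s, t, u}, w→{v}; now {r, s, t, u, v}.
Read 'a': r→∅, s→{r, u}, t→∅, u→{r, v}, v→{s, t, u}; now {r, s, t, u, v}.
State w is not in {r, s, t, u, v}.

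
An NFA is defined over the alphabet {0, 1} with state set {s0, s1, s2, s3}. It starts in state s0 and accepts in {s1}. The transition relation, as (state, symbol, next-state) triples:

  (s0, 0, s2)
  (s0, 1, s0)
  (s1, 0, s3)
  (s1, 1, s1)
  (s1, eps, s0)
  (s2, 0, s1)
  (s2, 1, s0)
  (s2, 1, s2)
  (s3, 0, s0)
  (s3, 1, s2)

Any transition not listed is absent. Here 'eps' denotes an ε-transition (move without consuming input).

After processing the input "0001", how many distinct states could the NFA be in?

2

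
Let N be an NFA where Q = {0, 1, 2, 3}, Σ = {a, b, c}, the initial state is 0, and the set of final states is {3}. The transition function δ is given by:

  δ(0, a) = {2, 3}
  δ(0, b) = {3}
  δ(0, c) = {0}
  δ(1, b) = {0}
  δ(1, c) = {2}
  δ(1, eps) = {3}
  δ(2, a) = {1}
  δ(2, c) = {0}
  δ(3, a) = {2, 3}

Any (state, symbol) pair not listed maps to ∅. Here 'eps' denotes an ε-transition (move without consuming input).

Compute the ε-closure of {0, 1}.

{0, 1, 3}

Begin with {0, 1}.
ε-move 1 → 3; add 3.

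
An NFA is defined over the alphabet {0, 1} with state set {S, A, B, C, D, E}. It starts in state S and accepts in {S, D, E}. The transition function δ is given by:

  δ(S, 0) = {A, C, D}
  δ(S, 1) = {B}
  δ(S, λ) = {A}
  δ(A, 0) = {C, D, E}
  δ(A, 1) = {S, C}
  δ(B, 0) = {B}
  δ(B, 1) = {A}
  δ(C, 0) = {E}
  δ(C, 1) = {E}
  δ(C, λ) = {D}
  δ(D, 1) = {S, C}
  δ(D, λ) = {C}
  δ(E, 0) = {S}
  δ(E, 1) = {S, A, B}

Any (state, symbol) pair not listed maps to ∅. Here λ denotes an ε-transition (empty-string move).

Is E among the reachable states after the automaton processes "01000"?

Yes

Start: ε-closure({S}) = {S, A}.
Read '0': S→{A, C, D}, A→{C, D, E}; now {A, C, D, E}.
Read '1': A→{S, C}, C→{E}, D→{S, C}, E→{S, A, B}; union {S, A, B, C, E}; ε-closure = {S, A, B, C, D, E}.
Read '0': S→{A, C, D}, A→{C, D, E}, B→{B}, C→{E}, D→∅, E→{S}; now {S, A, B, C, D, E}.
Read '0': S→{A, C, D}, A→{C, D, E}, B→{B}, C→{E}, D→∅, E→{S}; now {S, A, B, C, D, E}.
Read '0': S→{A, C, D}, A→{C, D, E}, B→{B}, C→{E}, D→∅, E→{S}; now {S, A, B, C, D, E}.
State E is in {S, A, B, C, D, E}.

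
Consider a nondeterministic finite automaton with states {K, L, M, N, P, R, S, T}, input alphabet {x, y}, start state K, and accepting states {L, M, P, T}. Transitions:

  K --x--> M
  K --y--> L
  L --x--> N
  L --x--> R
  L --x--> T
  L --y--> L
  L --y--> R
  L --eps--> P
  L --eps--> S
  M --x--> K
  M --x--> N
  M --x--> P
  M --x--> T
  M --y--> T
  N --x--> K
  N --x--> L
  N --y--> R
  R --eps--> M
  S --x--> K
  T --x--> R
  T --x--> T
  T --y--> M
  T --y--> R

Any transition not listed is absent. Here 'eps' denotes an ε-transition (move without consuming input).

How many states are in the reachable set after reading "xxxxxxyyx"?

Start in {K}.
Read 'x': {K} → {M}.
Read 'x': {M} → {K, N, P, T}.
Read 'x': {K, N, P, T} → {K, L, M, P, R, S, T}.
Read 'x': {K, L, M, P, R, S, T} → {K, M, N, P, R, T}.
Read 'x': {K, M, N, P, R, T} → {K, L, M, N, P, R, S, T}.
Read 'x': {K, L, M, N, P, R, S, T} → {K, L, M, N, P, R, S, T}.
Read 'y': {K, L, M, N, P, R, S, T} → {L, M, P, R, S, T}.
Read 'y': {L, M, P, R, S, T} → {L, M, P, R, S, T}.
Read 'x': {L, M, P, R, S, T} → {K, M, N, P, R, T}.
That set has 6 states.

6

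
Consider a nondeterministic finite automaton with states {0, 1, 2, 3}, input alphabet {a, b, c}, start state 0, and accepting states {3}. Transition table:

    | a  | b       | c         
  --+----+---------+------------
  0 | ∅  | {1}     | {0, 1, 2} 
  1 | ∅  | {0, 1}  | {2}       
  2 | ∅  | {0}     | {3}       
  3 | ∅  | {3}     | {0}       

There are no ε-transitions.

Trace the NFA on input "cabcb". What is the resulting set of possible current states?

∅

Start in {0}.
Read 'c': {0} → {0, 1, 2}.
Read 'a': {0, 1, 2} → ∅.
The set is empty and remains empty for the remaining 3 symbols.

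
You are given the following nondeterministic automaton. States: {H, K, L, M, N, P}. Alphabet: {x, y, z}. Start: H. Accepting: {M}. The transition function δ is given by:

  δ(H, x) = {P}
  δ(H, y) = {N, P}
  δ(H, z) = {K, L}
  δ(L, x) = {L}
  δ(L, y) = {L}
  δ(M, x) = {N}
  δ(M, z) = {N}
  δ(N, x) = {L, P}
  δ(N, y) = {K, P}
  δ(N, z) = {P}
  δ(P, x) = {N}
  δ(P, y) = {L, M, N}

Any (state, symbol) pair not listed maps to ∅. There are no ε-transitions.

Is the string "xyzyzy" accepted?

Start in {H}.
Read 'x': H→{P}; now {P}.
Read 'y': P→{L, M, N}; now {L, M, N}.
Read 'z': L→∅, M→{N}, N→{P}; now {N, P}.
Read 'y': N→{K, P}, P→{L, M, N}; now {K, L, M, N, P}.
Read 'z': K→∅, L→∅, M→{N}, N→{P}, P→∅; now {N, P}.
Read 'y': N→{K, P}, P→{L, M, N}; now {K, L, M, N, P}.
The final set {K, L, M, N, P} contains the accepting state M.

Yes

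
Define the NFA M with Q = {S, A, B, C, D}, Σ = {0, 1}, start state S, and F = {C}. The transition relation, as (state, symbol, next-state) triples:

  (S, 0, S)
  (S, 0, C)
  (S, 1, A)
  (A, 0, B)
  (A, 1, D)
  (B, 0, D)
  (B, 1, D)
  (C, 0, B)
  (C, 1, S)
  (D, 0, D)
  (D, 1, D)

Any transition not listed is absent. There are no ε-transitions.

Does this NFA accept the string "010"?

Yes

Start in {S}.
Read '0': S→{S, C}; now {S, C}.
Read '1': S→{A}, C→{S}; now {S, A}.
Read '0': S→{S, C}, A→{B}; now {S, B, C}.
The final set {S, B, C} contains the accepting state C.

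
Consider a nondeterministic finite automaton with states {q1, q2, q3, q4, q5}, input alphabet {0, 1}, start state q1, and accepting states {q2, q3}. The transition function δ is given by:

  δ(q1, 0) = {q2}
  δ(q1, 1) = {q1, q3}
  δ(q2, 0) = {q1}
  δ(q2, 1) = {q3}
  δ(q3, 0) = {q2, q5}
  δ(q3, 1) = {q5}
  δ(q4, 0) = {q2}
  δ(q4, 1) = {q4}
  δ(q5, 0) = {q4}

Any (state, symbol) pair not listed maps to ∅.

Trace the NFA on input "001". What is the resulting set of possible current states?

Start in {q1}.
Read '0': q1→{q2}; now {q2}.
Read '0': q2→{q1}; now {q1}.
Read '1': q1→{q1, q3}; now {q1, q3}.

{q1, q3}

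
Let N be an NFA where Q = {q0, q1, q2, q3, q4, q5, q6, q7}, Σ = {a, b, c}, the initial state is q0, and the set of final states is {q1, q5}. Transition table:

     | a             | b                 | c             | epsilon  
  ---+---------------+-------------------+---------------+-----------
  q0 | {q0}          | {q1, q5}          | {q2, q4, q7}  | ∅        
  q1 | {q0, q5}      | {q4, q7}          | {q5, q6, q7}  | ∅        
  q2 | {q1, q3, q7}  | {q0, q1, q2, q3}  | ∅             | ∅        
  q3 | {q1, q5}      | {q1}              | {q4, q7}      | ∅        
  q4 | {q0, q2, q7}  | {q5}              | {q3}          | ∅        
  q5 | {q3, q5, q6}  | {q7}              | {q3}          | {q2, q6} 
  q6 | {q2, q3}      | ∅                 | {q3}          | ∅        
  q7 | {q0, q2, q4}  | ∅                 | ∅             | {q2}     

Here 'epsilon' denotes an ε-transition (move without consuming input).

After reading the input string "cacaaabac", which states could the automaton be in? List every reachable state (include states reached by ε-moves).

{q2, q3, q4, q5, q6, q7}

Start in {q0}.
Read 'c': q0→{q2, q4, q7}; now {q2, q4, q7}.
Read 'a': q2→{q1, q3, q7}, q4→{q0, q2, q7}, q7→{q0, q2, q4}; now {q0, q1, q2, q3, q4, q7}.
Read 'c': q0→{q2, q4, q7}, q1→{q5, q6, q7}, q2→∅, q3→{q4, q7}, q4→{q3}, q7→∅; now {q2, q3, q4, q5, q6, q7}.
Read 'a': q2→{q1, q3, q7}, q3→{q1, q5}, q4→{q0, q2, q7}, q5→{q3, q5, q6}, q6→{q2, q3}, q7→{q0, q2, q4}; now {q0, q1, q2, q3, q4, q5, q6, q7}.
Read 'a': q0→{q0}, q1→{q0, q5}, q2→{q1, q3, q7}, q3→{q1, q5}, q4→{q0, q2, q7}, q5→{q3, q5, q6}, q6→{q2, q3}, q7→{q0, q2, q4}; now {q0, q1, q2, q3, q4, q5, q6, q7}.
Read 'a': q0→{q0}, q1→{q0, q5}, q2→{q1, q3, q7}, q3→{q1, q5}, q4→{q0, q2, q7}, q5→{q3, q5, q6}, q6→{q2, q3}, q7→{q0, q2, q4}; now {q0, q1, q2, q3, q4, q5, q6, q7}.
Read 'b': q0→{q1, q5}, q1→{q4, q7}, q2→{q0, q1, q2, q3}, q3→{q1}, q4→{q5}, q5→{q7}, q6→∅, q7→∅; union {q0, q1, q2, q3, q4, q5, q7}; ε-closure = {q0, q1, q2, q3, q4, q5, q6, q7}.
Read 'a': q0→{q0}, q1→{q0, q5}, q2→{q1, q3, q7}, q3→{q1, q5}, q4→{q0, q2, q7}, q5→{q3, q5, q6}, q6→{q2, q3}, q7→{q0, q2, q4}; now {q0, q1, q2, q3, q4, q5, q6, q7}.
Read 'c': q0→{q2, q4, q7}, q1→{q5, q6, q7}, q2→∅, q3→{q4, q7}, q4→{q3}, q5→{q3}, q6→{q3}, q7→∅; now {q2, q3, q4, q5, q6, q7}.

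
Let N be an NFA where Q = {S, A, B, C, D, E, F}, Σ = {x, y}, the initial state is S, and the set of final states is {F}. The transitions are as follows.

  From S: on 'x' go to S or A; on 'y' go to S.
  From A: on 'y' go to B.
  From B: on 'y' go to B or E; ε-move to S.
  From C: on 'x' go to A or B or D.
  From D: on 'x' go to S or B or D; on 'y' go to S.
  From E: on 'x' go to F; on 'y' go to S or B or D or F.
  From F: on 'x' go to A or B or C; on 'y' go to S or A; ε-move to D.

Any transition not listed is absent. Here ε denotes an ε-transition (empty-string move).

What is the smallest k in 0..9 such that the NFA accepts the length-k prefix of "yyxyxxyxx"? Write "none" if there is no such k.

none

Start in {S}.
Read 'y': S→{S}; now {S}.
Read 'y': S→{S}; now {S}.
Read 'x': S→{S, A}; now {S, A}.
Read 'y': S→{S}, A→{B}; now {S, B}.
Read 'x': S→{S, A}, B→∅; now {S, A}.
Read 'x': S→{S, A}, A→∅; now {S, A}.
Read 'y': S→{S}, A→{B}; now {S, B}.
Read 'x': S→{S, A}, B→∅; now {S, A}.
Read 'x': S→{S, A}, A→∅; now {S, A}.
No reachable set along the way intersects F.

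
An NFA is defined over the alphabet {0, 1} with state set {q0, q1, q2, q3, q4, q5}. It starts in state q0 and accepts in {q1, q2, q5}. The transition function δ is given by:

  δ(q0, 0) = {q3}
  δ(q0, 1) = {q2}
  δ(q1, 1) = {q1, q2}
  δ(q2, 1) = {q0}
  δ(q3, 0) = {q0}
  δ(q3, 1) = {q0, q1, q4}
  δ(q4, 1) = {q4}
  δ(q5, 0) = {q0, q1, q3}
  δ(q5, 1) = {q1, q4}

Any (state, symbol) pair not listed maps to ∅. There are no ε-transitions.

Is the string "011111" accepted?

Start in {q0}.
Read '0': q0→{q3}; now {q3}.
Read '1': q3→{q0, q1, q4}; now {q0, q1, q4}.
Read '1': q0→{q2}, q1→{q1, q2}, q4→{q4}; now {q1, q2, q4}.
Read '1': q1→{q1, q2}, q2→{q0}, q4→{q4}; now {q0, q1, q2, q4}.
Read '1': q0→{q2}, q1→{q1, q2}, q2→{q0}, q4→{q4}; now {q0, q1, q2, q4}.
Read '1': q0→{q2}, q1→{q1, q2}, q2→{q0}, q4→{q4}; now {q0, q1, q2, q4}.
The final set {q0, q1, q2, q4} contains the accepting states q1, q2.

Yes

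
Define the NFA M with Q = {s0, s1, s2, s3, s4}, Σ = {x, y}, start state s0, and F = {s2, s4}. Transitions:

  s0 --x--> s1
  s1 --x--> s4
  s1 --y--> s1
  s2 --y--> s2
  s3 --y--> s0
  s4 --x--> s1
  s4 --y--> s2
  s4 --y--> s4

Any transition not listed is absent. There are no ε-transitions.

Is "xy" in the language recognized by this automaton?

Start in {s0}.
Read 'x': {s0} → {s1}.
Read 'y': {s1} → {s1}.
The final set {s1} contains no accepting state.

No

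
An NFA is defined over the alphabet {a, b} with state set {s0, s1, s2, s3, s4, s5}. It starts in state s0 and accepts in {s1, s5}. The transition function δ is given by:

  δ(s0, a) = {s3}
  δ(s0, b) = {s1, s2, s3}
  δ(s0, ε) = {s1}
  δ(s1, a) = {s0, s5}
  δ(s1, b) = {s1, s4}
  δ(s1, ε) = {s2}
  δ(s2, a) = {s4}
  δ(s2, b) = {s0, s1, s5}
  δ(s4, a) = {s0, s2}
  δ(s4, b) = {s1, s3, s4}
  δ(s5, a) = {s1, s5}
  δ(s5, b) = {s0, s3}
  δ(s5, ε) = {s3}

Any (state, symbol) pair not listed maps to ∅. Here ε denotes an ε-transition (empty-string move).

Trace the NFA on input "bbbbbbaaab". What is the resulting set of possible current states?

{s0, s1, s2, s3, s4, s5}

Start: ε-closure({s0}) = {s0, s1, s2}.
Read 'b': {s0, s1, s2} → {s0, s1, s2, s3, s4, s5}.
Read 'b': {s0, s1, s2, s3, s4, s5} → {s0, s1, s2, s3, s4, s5}.
Read 'b': {s0, s1, s2, s3, s4, s5} → {s0, s1, s2, s3, s4, s5}.
Read 'b': {s0, s1, s2, s3, s4, s5} → {s0, s1, s2, s3, s4, s5}.
Read 'b': {s0, s1, s2, s3, s4, s5} → {s0, s1, s2, s3, s4, s5}.
Read 'b': {s0, s1, s2, s3, s4, s5} → {s0, s1, s2, s3, s4, s5}.
Read 'a': {s0, s1, s2, s3, s4, s5} → {s0, s1, s2, s3, s4, s5}.
Read 'a': {s0, s1, s2, s3, s4, s5} → {s0, s1, s2, s3, s4, s5}.
Read 'a': {s0, s1, s2, s3, s4, s5} → {s0, s1, s2, s3, s4, s5}.
Read 'b': {s0, s1, s2, s3, s4, s5} → {s0, s1, s2, s3, s4, s5}.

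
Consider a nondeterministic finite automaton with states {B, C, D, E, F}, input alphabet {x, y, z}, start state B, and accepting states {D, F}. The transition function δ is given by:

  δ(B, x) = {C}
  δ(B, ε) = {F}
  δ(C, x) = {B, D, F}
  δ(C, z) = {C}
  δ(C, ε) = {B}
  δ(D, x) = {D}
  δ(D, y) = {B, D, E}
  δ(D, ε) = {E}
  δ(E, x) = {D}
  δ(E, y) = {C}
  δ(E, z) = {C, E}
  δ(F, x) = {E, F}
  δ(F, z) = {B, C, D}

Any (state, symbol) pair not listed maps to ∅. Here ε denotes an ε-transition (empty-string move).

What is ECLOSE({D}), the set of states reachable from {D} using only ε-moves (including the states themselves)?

Begin with {D}.
ε-move D → E; add E.

{D, E}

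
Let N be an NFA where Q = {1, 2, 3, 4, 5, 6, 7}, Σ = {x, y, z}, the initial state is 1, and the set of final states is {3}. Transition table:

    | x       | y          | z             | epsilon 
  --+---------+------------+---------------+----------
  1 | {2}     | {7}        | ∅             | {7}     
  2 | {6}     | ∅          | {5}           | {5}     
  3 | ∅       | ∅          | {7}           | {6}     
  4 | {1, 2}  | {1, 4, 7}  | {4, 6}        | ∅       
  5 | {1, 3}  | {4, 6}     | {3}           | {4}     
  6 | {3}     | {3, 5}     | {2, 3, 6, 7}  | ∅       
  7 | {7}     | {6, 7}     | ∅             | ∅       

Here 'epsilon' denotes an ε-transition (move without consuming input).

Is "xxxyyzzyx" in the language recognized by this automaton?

Yes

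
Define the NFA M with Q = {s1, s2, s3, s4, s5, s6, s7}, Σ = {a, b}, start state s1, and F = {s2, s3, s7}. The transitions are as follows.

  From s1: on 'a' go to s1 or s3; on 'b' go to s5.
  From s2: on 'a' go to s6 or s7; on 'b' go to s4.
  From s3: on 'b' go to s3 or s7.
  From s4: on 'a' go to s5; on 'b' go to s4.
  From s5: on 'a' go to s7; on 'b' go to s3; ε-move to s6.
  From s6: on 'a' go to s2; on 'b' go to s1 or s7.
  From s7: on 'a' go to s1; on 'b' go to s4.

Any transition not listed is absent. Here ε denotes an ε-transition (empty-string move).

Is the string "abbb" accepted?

Start in {s1}.
Read 'a': s1→{s1, s3}; now {s1, s3}.
Read 'b': s1→{s5}, s3→{s3, s7}; union {s3, s5, s7}; ε-closure = {s3, s5, s6, s7}.
Read 'b': s3→{s3, s7}, s5→{s3}, s6→{s1, s7}, s7→{s4}; now {s1, s3, s4, s7}.
Read 'b': s1→{s5}, s3→{s3, s7}, s4→{s4}, s7→{s4}; union {s3, s4, s5, s7}; ε-closure = {s3, s4, s5, s6, s7}.
The final set {s3, s4, s5, s6, s7} contains the accepting states s3, s7.

Yes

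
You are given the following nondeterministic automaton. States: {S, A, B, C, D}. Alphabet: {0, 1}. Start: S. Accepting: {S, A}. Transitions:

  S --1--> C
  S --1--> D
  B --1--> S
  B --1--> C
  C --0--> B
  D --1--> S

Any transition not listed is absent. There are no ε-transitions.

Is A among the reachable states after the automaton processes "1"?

No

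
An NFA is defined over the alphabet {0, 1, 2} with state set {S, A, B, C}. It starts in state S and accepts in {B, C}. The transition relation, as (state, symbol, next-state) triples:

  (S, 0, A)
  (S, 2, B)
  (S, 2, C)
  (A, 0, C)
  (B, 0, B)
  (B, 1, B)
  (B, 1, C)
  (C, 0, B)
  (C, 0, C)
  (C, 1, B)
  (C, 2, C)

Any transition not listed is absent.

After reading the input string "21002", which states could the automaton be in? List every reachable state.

{C}

Start in {S}.
Read '2': {S} → {B, C}.
Read '1': {B, C} → {B, C}.
Read '0': {B, C} → {B, C}.
Read '0': {B, C} → {B, C}.
Read '2': {B, C} → {C}.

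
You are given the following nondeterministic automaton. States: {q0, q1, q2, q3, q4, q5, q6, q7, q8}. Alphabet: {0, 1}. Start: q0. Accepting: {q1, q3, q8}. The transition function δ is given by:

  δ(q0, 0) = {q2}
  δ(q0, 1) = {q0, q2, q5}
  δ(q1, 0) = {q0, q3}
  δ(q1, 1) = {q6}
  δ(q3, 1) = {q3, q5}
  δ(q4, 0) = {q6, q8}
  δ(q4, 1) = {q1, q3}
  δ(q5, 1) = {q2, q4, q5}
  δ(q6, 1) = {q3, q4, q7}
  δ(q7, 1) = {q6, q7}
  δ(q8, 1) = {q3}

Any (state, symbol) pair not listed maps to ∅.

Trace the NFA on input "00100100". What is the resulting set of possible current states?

∅

Start in {q0}.
Read '0': {q0} → {q2}.
Read '0': {q2} → ∅.
The set is empty and remains empty for the remaining 6 symbols.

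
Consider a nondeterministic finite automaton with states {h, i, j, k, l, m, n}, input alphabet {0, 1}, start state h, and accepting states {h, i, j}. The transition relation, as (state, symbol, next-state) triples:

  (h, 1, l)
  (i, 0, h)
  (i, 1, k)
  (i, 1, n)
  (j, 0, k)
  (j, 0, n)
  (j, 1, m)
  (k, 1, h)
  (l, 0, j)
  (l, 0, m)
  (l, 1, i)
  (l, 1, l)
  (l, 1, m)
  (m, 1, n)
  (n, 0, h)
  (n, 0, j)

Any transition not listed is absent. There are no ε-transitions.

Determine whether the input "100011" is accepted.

Start in {h}.
Read '1': h→{l}; now {l}.
Read '0': l→{j, m}; now {j, m}.
Read '0': j→{k, n}, m→∅; now {k, n}.
Read '0': k→∅, n→{h, j}; now {h, j}.
Read '1': h→{l}, j→{m}; now {l, m}.
Read '1': l→{i, l, m}, m→{n}; now {i, l, m, n}.
The final set {i, l, m, n} contains the accepting state i.

Yes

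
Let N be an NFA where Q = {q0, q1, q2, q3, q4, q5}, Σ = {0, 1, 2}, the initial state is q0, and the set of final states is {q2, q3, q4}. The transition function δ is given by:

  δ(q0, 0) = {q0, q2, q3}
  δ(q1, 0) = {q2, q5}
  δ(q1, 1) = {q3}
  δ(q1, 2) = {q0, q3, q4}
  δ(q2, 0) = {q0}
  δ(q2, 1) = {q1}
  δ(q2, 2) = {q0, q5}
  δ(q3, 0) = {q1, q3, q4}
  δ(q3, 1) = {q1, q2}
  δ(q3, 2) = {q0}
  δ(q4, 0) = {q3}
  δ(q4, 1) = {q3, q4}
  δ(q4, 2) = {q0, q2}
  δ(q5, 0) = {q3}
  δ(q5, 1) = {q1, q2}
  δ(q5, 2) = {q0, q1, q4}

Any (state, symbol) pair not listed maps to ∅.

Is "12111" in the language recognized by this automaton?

No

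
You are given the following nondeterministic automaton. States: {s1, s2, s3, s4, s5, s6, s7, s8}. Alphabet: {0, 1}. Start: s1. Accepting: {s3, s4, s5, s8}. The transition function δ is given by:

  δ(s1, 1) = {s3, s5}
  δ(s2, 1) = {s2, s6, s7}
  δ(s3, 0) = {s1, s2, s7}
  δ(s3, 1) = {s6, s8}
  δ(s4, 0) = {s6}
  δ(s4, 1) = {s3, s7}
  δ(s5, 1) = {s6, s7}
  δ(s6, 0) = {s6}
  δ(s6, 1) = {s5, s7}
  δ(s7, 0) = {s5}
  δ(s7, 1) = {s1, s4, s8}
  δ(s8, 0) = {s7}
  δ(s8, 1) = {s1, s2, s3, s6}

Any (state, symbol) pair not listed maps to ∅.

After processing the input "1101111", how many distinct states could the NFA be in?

8

Start in {s1}.
Read '1': s1→{s3, s5}; now {s3, s5}.
Read '1': s3→{s6, s8}, s5→{s6, s7}; now {s6, s7, s8}.
Read '0': s6→{s6}, s7→{s5}, s8→{s7}; now {s5, s6, s7}.
Read '1': s5→{s6, s7}, s6→{s5, s7}, s7→{s1, s4, s8}; now {s1, s4, s5, s6, s7, s8}.
Read '1': s1→{s3, s5}, s4→{s3, s7}, s5→{s6, s7}, s6→{s5, s7}, s7→{s1, s4, s8}, s8→{s1, s2, s3, s6}; now {s1, s2, s3, s4, s5, s6, s7, s8}.
Read '1': s1→{s3, s5}, s2→{s2, s6, s7}, s3→{s6, s8}, s4→{s3, s7}, s5→{s6, s7}, s6→{s5, s7}, s7→{s1, s4, s8}, s8→{s1, s2, s3, s6}; now {s1, s2, s3, s4, s5, s6, s7, s8}.
Read '1': s1→{s3, s5}, s2→{s2, s6, s7}, s3→{s6, s8}, s4→{s3, s7}, s5→{s6, s7}, s6→{s5, s7}, s7→{s1, s4, s8}, s8→{s1, s2, s3, s6}; now {s1, s2, s3, s4, s5, s6, s7, s8}.
That set has 8 states.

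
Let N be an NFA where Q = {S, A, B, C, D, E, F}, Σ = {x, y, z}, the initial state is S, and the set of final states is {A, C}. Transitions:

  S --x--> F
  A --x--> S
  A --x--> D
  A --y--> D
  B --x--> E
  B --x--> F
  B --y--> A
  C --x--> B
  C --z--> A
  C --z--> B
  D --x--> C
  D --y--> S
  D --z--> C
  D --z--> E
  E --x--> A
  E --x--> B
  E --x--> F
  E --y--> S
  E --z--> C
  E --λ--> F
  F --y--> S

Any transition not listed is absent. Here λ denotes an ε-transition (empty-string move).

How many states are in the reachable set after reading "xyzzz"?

Start in {S}.
Read 'x': S→{F}; now {F}.
Read 'y': F→{S}; now {S}.
Read 'z': S→∅; now ∅.
The set is empty and remains empty for the remaining 2 symbols.
That set has 0 states.

0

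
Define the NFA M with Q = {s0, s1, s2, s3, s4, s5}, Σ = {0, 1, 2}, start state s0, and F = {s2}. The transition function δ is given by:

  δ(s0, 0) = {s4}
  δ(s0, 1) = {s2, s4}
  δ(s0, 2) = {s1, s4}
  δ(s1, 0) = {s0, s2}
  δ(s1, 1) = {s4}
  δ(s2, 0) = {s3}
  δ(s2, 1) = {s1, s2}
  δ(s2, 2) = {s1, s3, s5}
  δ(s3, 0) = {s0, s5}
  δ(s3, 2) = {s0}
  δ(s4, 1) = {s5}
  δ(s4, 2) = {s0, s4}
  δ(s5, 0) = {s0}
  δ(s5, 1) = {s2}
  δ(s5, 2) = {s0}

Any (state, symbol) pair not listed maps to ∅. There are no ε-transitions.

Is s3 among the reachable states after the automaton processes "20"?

No

Start in {s0}.
Read '2': s0→{s1, s4}; now {s1, s4}.
Read '0': s1→{s0, s2}, s4→∅; now {s0, s2}.
State s3 is not in {s0, s2}.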